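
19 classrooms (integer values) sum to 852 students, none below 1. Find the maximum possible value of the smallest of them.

44

The 19 values sum to 852, so their minimum is at most ⌊852/19⌋ = 44.
Taking 3 copies of 44 and 16 copies of 45 gives exactly 852, so 44 is attained.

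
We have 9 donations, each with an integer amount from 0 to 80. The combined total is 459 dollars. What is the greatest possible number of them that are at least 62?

7

With k values at 62 or above and the rest at least 0, the sum is at least 0 + 62k.
Since the sum is 459, we need 62k ≤ 459, i.e. k ≤ 7.
k = 7 is achieved by 7 values at 62 and 2 at 0, total 434; add 25 to one value (staying below 62) to reach 459.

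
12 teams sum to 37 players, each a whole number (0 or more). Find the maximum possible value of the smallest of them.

The 12 values sum to 37, so their minimum is at most ⌊37/12⌋ = 3.
Achievable: 11 of them at 3 and 1 at 4 total 37.

3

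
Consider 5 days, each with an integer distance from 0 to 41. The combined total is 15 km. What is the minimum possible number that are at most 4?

Let j be the number exceeding 4. Then the total is ≥ 5·j + 0·(5 − j) = 0 + 5j.
So 5j ≤ 15 and j ≤ 3; hence at least 5 − 3 = 2 are ≤ 4.
Exactly 2 works: 2 values at 0 and 3 at 5 total 15.

2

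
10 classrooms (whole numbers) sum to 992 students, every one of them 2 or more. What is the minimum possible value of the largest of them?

100

The 10 values sum to 992, so their maximum is at least ⌈992/10⌉ = 100.
Taking 8 copies of 99 and 2 copies of 100 gives exactly 992, so 100 is attained.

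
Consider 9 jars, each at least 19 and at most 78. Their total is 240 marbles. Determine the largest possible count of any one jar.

78

To make one jar as large as possible, make the other 8 as small as possible.
The other 8 contribute at least 8 × 19 = 152, leaving at most 240 − 152 = 88.
But each jar is capped at 78, so the maximum is 78.
Achievable: one at 78 and the other 8 totalling 162, which fits since 8 × 19 ≤ 162 ≤ 8 × 78.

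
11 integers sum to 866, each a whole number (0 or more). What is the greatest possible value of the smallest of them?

The 11 values sum to 866, so their minimum is at most ⌊866/11⌋ = 78.
Equality holds with 3 values of 78 and 8 values of 79.

78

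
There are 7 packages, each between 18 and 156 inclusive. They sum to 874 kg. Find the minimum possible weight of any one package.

18

To make one package as small as possible, make the other 6 as large as possible.
The other 6 can take up 6 × 156 = 936 ≥ 874 − 18, so one package can sit at its floor of 18.
Achievable: one at 18 and the other 6 totalling 856, which fits since 6 × 18 ≤ 856 ≤ 6 × 156.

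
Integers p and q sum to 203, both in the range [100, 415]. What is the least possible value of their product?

For a fixed sum, pq is smallest when p and q are as far apart as possible.
The extreme feasible split is p = 100, q = 103, giving pq = 10300.

10300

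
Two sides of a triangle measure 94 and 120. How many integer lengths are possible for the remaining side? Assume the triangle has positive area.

187

The triangle inequality gives |94 − 120| < c < 94 + 120, i.e. 26 < c < 214.
So c can be any integer from 27 to 213: 187 values.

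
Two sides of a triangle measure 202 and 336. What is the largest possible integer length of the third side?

The third side must be less than 202 + 336 = 538.
The largest integer below 538 is 537.

537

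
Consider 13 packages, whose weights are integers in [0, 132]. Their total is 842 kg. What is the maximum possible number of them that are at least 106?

With k values at 106 or above and the rest at least 0, the sum is at least 0 + 106k.
Since the sum is 842, we need 106k ≤ 842, i.e. k ≤ 7.
k = 7 is achieved by 7 values at 106 and 6 at 0, total 742; add 100 to one value (staying below 106) to reach 842.

7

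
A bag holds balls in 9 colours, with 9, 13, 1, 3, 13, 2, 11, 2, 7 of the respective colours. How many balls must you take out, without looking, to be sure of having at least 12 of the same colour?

In the worst case you take as many as possible of each colour without reaching 12: 9 + 11 + 1 + 3 + 11 + 2 + 11 + 2 + 7 = 57.
The next one must give 12 of some colour, so 57 + 1 = 58.

58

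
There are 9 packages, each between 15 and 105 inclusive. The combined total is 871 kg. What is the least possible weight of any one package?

To make one package as small as possible, make the other 8 as large as possible.
The other 8 contribute at most 8 × 105 = 840, leaving at least 871 − 840 = 31.
Since 31 ≥ 15, this is achievable: one at 31 and 8 at 105.

31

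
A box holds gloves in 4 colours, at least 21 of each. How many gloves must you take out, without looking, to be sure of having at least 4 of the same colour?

13

In the worst case you draw 3 of each of the 4 colours: 4 × 3 = 12.
One more forces 4 of some colour, so 12 + 1 = 13.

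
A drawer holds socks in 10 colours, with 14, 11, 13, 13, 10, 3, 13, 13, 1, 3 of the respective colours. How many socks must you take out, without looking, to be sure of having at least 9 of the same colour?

In the worst case you take as many as possible of each colour without reaching 9: 8 + 8 + 8 + 8 + 8 + 3 + 8 + 8 + 1 + 3 = 63.
The next one must give 9 of some colour, so 63 + 1 = 64.

64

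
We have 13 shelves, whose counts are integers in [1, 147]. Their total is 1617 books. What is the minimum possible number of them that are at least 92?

Suppose at most 13 − j of them reach 92; then j values are ≤ 91 and the rest ≤ 147.
The total is then ≤ 91·j + 147·(13 − j) = 1911 − 56j. For this to be ≥ 1617 we need j ≤ 5, so at least 13 − 5 = 8 must reach 92.
Exactly 8 works: 8 values at 147 and 5 at 91 total 1631; lower one of the high values by 14 (still ≥ 92) to hit 1617.

8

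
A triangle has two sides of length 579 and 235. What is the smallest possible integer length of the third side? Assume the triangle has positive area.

The third side must exceed |579 − 235| = 344.
The smallest integer above 344 is 345.

345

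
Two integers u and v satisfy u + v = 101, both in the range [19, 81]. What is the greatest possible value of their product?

For a fixed sum, the product uv is largest when u and v are as close as possible.
Taking u = 50 and v = 51 (both in [19, 81]) gives uv = 2550.

2550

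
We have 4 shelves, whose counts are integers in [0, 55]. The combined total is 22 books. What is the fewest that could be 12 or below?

Each value above 12 is at least 13, contributing at least 13 − 0 = 13 above the floor 0.
The sum exceeds the floor total 0 by 22, so at most ⌊22/13⌋ = 1 exceed 12, and at least 3 are ≤ 12.
Exactly 3 works: 3 values at 0 and 1 at 13 total 13; raise one of the low values by 9 (still ≤ 12) to hit 22.

3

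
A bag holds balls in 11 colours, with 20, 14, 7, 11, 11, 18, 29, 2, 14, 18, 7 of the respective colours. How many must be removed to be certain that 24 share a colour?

In the worst case you take as many as possible of each colour without reaching 24: 20 + 14 + 7 + 11 + 11 + 18 + 23 + 2 + 14 + 18 + 7 = 145.
The next one must give 24 of some colour, so 145 + 1 = 146.

146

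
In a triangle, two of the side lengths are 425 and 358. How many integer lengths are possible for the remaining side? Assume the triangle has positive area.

715

The triangle inequality gives |425 − 358| < c < 425 + 358, i.e. 67 < c < 783.
So c can be any integer from 68 to 782: 715 values.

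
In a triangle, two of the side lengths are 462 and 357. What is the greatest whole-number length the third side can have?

818

The third side must be less than 462 + 357 = 819.
The largest integer below 819 is 818.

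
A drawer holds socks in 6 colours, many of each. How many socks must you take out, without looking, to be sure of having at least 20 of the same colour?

In the worst case you draw 19 of each of the 6 colours: 6 × 19 = 114.
One more forces 20 of some colour, so 114 + 1 = 115.

115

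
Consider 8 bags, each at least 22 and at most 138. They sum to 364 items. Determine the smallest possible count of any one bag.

22

To make one bag as small as possible, make the other 7 as large as possible.
The other 7 can take up 7 × 138 = 966 ≥ 364 − 22, so one bag can sit at its floor of 22.
Achievable: one at 22 and the other 7 totalling 342, which fits since 7 × 22 ≤ 342 ≤ 7 × 138.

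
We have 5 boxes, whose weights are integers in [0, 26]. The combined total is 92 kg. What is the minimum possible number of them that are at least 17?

2

If only k of them are at least 17, the other 5 − k are at most 16, so the total is at most k·26 + (5 − k)·16.
This must reach 92, so k·26 + (5 − k)·16 ≥ 92, giving k ≥ 2.
Exactly 2 works: 2 values at 26 and 3 at 16 total 100; lower one of the high values by 8 (still ≥ 17) to hit 92.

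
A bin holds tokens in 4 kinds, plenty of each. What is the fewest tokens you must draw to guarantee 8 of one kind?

You could draw 7 of every kind without reaching 8 of any — 28 in all.
One more forces 8 of some kind, so 28 + 1 = 29.

29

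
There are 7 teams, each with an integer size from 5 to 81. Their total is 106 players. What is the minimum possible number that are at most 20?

3

Each value above 20 is at least 21, contributing at least 21 − 5 = 16 above the floor 5.
The sum exceeds the floor total 35 by 71, so at most ⌊71/16⌋ = 4 exceed 20, and at least 3 are ≤ 20.
Exactly 3 works: 3 values at 5 and 4 at 21 total 99; raise one of the low values by 7 (still ≤ 20) to hit 106.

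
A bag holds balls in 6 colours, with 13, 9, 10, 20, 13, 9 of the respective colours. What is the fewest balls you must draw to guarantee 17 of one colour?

71

In the worst case you take as many as possible of each colour without reaching 17: 13 + 9 + 10 + 16 + 13 + 9 = 70.
The next one must give 17 of some colour, so 70 + 1 = 71.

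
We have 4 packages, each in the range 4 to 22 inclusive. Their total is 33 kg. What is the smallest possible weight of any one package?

To make one package as small as possible, make the other 3 as large as possible.
The other 3 can take up 3 × 22 = 66 ≥ 33 − 4, so one package can sit at its floor of 4.
Achievable: one at 4 and the other 3 totalling 29, which fits since 3 × 4 ≤ 29 ≤ 3 × 22.

4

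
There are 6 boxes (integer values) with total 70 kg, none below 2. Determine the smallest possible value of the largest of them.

12

The average is 70/6 > 11, so not all 6 can be 11 or less; the largest is ≥ 12.
Achievable: 4 of them at 12 and 2 at 11 total 70.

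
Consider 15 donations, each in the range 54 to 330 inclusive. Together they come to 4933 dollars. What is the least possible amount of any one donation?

313

To make one donation as small as possible, make the other 14 as large as possible.
The other 14 contribute at most 14 × 330 = 4620, leaving at least 4933 − 4620 = 313.
Since 313 ≥ 54, this is achievable: one at 313 and 14 at 330.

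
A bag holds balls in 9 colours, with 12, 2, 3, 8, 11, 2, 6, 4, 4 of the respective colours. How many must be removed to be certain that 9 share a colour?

46

In the worst case you take as many as possible of each colour without reaching 9: 8 + 2 + 3 + 8 + 8 + 2 + 6 + 4 + 4 = 45.
The next one must give 9 of some colour, so 45 + 1 = 46.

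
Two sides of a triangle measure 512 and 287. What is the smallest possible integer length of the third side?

226

The third side must exceed |512 − 287| = 225.
The smallest integer above 225 is 226.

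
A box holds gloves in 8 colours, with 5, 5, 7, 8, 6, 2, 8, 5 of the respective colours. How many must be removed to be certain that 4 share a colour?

24

In the worst case you take as many as possible of each colour without reaching 4: 3 + 3 + 3 + 3 + 3 + 2 + 3 + 3 = 23.
The next one must give 4 of some colour, so 23 + 1 = 24.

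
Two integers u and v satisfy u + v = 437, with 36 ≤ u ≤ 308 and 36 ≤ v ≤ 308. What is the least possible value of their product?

39732

uv = u(437 − u) is concave in u, so over [129, 308] it is minimized at an endpoint.
At the endpoint u = 129, v = 437 − 129 = 308, so uv = 129 × 308 = 39732.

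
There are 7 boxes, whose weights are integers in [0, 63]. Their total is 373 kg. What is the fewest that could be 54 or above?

If only k of them are at least 54, the other 7 − k are at most 53, so the total is at most k·63 + (7 − k)·53.
This must reach 373, so k·63 + (7 − k)·53 ≥ 373, giving k ≥ 1.
Exactly 1 works: 1 value at 63 and 6 at 53 total 381; lower one of the high values by 8 (still ≥ 54) to hit 373.

1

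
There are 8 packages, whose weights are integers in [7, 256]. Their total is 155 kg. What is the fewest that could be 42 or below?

6

Each value above 42 is at least 43, contributing at least 43 − 7 = 36 above the floor 7.
The sum exceeds the floor total 56 by 99, so at most ⌊99/36⌋ = 2 exceed 42, and at least 6 are ≤ 42.
Exactly 6 works: 6 values at 7 and 2 at 43 total 128; raise one of the low values by 27 (still ≤ 42) to hit 155.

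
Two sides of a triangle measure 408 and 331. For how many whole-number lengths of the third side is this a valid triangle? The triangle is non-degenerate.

The triangle inequality gives |408 − 331| < c < 408 + 331, i.e. 77 < c < 739.
So c can be any integer from 78 to 738: 661 values.

661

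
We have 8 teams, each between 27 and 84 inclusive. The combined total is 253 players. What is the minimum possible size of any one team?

27

To make one team as small as possible, make the other 7 as large as possible.
The other 7 can take up 7 × 84 = 588 ≥ 253 − 27, so one team can sit at its floor of 27.
Achievable: one at 27 and the other 7 totalling 226, which fits since 7 × 27 ≤ 226 ≤ 7 × 84.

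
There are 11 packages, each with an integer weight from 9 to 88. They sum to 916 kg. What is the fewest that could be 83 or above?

3

Each value short of 83 is at most 82, costing at least 88 − 82 = 6 against the maximum total of 968.
We can afford to lose at most 968 − 916 = 52, so at most ⌊52/6⌋ = 8 fall short, and at least 3 are ≥ 83.
Exactly 3 works: 3 values at 88 and 8 at 82 total 920; lower one of the high values by 4 (still ≥ 83) to hit 916.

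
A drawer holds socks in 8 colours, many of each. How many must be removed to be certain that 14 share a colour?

You could draw 13 of every colour without reaching 14 of any — 104 in all.
One more forces 14 of some colour, so 104 + 1 = 105.

105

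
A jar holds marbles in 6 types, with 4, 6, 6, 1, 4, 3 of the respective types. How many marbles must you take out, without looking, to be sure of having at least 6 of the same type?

23

In the worst case you take as many as possible of each type without reaching 6: 4 + 5 + 5 + 1 + 4 + 3 = 22.
The next one must give 6 of some type, so 22 + 1 = 23.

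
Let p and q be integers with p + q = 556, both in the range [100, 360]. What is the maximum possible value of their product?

pq = p(556 − p) is maximized when p is as near 556/2 as the bounds allow.
Taking p = 278 and q = 278 (both in [100, 360]) gives pq = 77284.

77284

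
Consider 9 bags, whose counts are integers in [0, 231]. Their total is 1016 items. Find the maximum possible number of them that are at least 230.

With k values at 230 or above and the rest at least 0, the sum is at least 0 + 230k.
Since the sum is 1016, we need 230k ≤ 1016, i.e. k ≤ 4.
k = 4 is achieved by 4 values at 230 and 5 at 0, total 920; add 96 to one value (staying below 230) to reach 1016.

4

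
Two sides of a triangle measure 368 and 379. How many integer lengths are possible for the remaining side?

735

The triangle inequality gives |368 − 379| < c < 368 + 379, i.e. 11 < c < 747.
So c can be any integer from 12 to 746: 735 values.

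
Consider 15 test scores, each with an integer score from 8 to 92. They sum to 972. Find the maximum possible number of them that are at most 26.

6

Suppose k of them are at most 26. Those contribute at most 26 each and the rest at most 92 each.
So the total is at most 26k + 92(15 − k) = 1380 − 66k. This must still be ≥ 972, so k ≤ 6.
k = 6 is achieved by 6 values at 26 and 9 at 92, total 984; lower one of the 92's by 12 (still > 26) to reach 972.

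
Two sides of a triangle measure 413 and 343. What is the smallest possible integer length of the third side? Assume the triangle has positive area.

71

The third side must exceed |413 − 343| = 70.
The smallest integer above 70 is 71.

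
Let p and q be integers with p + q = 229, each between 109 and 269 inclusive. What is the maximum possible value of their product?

pq = p(229 − p) is maximized when p is as near 229/2 as the bounds allow.
Taking p = 114 and q = 115 (both in [109, 269]) gives pq = 13110.

13110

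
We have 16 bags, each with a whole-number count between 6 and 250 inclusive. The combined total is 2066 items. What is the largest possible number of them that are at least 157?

With k values at 157 or above and the rest at least 6, the sum is at least 96 + 151k.
Since the sum is 2066, we need 151k ≤ 1970, i.e. k ≤ 13.
k = 13 is achieved by 13 values at 157 and 3 at 6, total 2059; add 7 to one value (staying below 157) to reach 2066.

13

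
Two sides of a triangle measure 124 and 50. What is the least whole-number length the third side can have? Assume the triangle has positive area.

75

The third side must exceed |124 − 50| = 74.
The smallest integer above 74 is 75.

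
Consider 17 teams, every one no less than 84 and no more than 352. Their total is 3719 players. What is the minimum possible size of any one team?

Minimizing one value means maximizing the remaining 16.
The other 16 can take up 16 × 352 = 5632 ≥ 3719 − 84, so one team can sit at its floor of 84.
Achievable: one at 84 and the other 16 totalling 3635, which fits since 16 × 84 ≤ 3635 ≤ 16 × 352.

84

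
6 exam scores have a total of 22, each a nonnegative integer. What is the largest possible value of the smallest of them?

If every one of the 6 were at least 4, the total would be at least 6 × 4 = 24 > 22.
Achievable: 2 of them at 3 and 4 at 4 total 22.

3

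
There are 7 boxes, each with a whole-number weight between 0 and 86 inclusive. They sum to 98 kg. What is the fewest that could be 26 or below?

4

Let j be the number exceeding 26. Then the total is ≥ 27·j + 0·(7 − j) = 0 + 27j.
So 27j ≤ 98 and j ≤ 3; hence at least 7 − 3 = 4 are ≤ 26.
Exactly 4 works: 4 values at 0 and 3 at 27 total 81; raise one of the low values by 17 (still ≤ 26) to hit 98.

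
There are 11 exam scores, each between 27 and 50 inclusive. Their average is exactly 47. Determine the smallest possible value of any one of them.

27

To make one score as small as possible, make the other 10 as large as possible.
The total is 11 × 47 = 517.
The other 10 can take up 10 × 50 = 500 ≥ 517 − 27, so one score can sit at its floor of 27.
Achievable: one at 27 and the other 10 totalling 490, which fits since 10 × 27 ≤ 490 ≤ 10 × 50.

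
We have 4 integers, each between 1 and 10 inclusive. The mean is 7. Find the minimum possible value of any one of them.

Minimizing one value means maximizing the remaining 3.
The total is 4 × 7 = 28.
The other 3 can take up 3 × 10 = 30 ≥ 28 − 1, so one integer can sit at its floor of 1.
Achievable: one at 1 and the other 3 totalling 27, which fits since 3 × 1 ≤ 27 ≤ 3 × 10.

1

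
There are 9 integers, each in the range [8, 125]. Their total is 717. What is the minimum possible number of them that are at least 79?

Suppose at most 9 − j of them reach 79; then j values are ≤ 78 and the rest ≤ 125.
The total is then ≤ 78·j + 125·(9 − j) = 1125 − 47j. For this to be ≥ 717 we need j ≤ 8, so at least 9 − 8 = 1 must reach 79.
Exactly 1 works: 1 value at 125 and 8 at 78 total 749; lower one of the high values by 32 (still ≥ 79) to hit 717.

1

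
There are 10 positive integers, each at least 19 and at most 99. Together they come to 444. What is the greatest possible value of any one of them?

99

To make one integer as large as possible, make the other 9 as small as possible.
The other 9 contribute at least 9 × 19 = 171, leaving at most 444 − 171 = 273.
But each integer is capped at 99, so the maximum is 99.
Achievable: one at 99 and the other 9 totalling 345, which fits since 9 × 19 ≤ 345 ≤ 9 × 99.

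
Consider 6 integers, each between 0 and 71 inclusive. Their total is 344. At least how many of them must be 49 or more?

3

Suppose at most 6 − j of them reach 49; then j values are ≤ 48 and the rest ≤ 71.
The total is then ≤ 48·j + 71·(6 − j) = 426 − 23j. For this to be ≥ 344 we need j ≤ 3, so at least 6 − 3 = 3 must reach 49.
Exactly 3 works: 3 values at 71 and 3 at 48 total 357; lower one of the high values by 13 (still ≥ 49) to hit 344.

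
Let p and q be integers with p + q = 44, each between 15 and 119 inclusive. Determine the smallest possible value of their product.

435

pq = p(44 − p) is concave in p, so over [15, 29] it is minimized at an endpoint.
At the endpoint p = 15, q = 44 − 15 = 29, so pq = 15 × 29 = 435.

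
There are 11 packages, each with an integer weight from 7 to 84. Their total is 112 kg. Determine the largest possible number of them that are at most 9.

10

Each value at 9 or below falls at least 84 − 9 = 75 short of the ceiling 84.
The ceiling total is 11 × 84 = 924, and we need 112, so at most ⌊(924 − 112)/75⌋ = 10 can be that low.
k = 10 is achieved by 10 values at 9 and 1 at 84, total 174; lower one of the 84's by 62 (still > 9) to reach 112.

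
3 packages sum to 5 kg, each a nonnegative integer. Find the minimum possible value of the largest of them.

2

The 3 values sum to 5, so their maximum is at least ⌈5/3⌉ = 2.
Achievable: 2 of them at 2 and 1 at 1 total 5.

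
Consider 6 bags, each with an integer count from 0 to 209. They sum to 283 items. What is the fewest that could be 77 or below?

3

If only k of them are at most 77, the other 6 − k are at least 78, so the total is at least (6 − k)·78 + k·0.
This is ≤ 283, so (6 − k)·78 + 0k ≤ 283, which gives k ≥ 3.
Exactly 3 works: 3 values at 0 and 3 at 78 total 234; raise one of the low values by 49 (still ≤ 77) to hit 283.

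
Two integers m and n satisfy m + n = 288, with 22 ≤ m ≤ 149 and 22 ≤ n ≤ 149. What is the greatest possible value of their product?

With m + n fixed, mn peaks when the two are closest together.
Taking m = 144 and n = 144 (both in [22, 149]) gives mn = 20736.

20736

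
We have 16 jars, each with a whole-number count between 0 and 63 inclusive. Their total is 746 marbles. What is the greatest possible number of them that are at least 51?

Suppose k of them are at least 51. Those contribute at least 51 each and the other 16 − k at least 0 each.
So the total is at least 51k + 0(16 − k) = 0 + 51k. This must be ≤ 746, giving k ≤ 14.
k = 14 is achieved by 14 values at 51 and 2 at 0, total 714; add 32 to one value (staying below 51) to reach 746.

14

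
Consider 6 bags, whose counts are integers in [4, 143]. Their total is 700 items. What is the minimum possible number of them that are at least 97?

3

Suppose at most 6 − j of them reach 97; then j values are ≤ 96 and the rest ≤ 143.
The total is then ≤ 96·j + 143·(6 − j) = 858 − 47j. For this to be ≥ 700 we need j ≤ 3, so at least 6 − 3 = 3 must reach 97.
Exactly 3 works: 3 values at 143 and 3 at 96 total 717; lower one of the high values by 17 (still ≥ 97) to hit 700.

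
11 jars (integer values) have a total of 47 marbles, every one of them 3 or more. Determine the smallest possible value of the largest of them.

The average is 47/11 > 4, so not all 11 can be 4 or less; the largest is ≥ 5.
Achievable: 3 of them at 5 and 8 at 4 total 47.

5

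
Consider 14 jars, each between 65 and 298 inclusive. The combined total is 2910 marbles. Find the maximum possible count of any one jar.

298

To make one jar as large as possible, make the other 13 as small as possible.
The other 13 contribute at least 13 × 65 = 845, leaving at most 2910 − 845 = 2065.
But each jar is capped at 298, so the maximum is 298.
Achievable: one at 298 and the other 13 totalling 2612, which fits since 13 × 65 ≤ 2612 ≤ 13 × 298.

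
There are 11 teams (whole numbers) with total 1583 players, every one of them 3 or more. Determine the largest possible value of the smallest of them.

The average is 1583/11 < 144, so some value is ≤ 143.
Taking 1 copy of 143 and 10 copies of 144 gives exactly 1583, so 143 is attained.

143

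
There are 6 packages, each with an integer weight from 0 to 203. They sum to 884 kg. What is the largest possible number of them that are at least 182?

4

With k values at 182 or above and the rest at least 0, the sum is at least 0 + 182k.
Since the sum is 884, we need 182k ≤ 884, i.e. k ≤ 4.
k = 4 is achieved by 4 values at 182 and 2 at 0, total 728; add 156 to one value (staying below 182) to reach 884.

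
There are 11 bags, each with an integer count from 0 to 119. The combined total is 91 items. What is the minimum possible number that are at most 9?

2

If only k of them are at most 9, the other 11 − k are at least 10, so the total is at least (11 − k)·10 + k·0.
This is ≤ 91, so (11 − k)·10 + 0k ≤ 91, which gives k ≥ 2.
Exactly 2 works: 2 values at 0 and 9 at 10 total 90; raise one of the low values by 1 (still ≤ 9) to hit 91.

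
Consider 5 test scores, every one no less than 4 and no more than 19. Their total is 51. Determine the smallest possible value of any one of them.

Minimizing one value means maximizing the remaining 4.
The other 4 can take up 4 × 19 = 76 ≥ 51 − 4, so one score can sit at its floor of 4.
Achievable: one at 4 and the other 4 totalling 47, which fits since 4 × 4 ≤ 47 ≤ 4 × 19.

4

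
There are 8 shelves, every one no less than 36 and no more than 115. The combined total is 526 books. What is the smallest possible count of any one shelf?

36

To make one shelf as small as possible, make the other 7 as large as possible.
The other 7 can take up 7 × 115 = 805 ≥ 526 − 36, so one shelf can sit at its floor of 36.
Achievable: one at 36 and the other 7 totalling 490, which fits since 7 × 36 ≤ 490 ≤ 7 × 115.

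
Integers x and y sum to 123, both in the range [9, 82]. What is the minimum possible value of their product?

3362

For a fixed sum, xy is smallest when x and y are as far apart as possible.
At the endpoint x = 41, y = 123 − 41 = 82, so xy = 41 × 82 = 3362.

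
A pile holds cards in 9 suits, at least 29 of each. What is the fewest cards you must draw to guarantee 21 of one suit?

181

You could draw 20 of every suit without reaching 21 of any — 180 in all.
One more forces 21 of some suit, so 180 + 1 = 181.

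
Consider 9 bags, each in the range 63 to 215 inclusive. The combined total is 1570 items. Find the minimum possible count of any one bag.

Minimizing one value means maximizing the remaining 8.
The other 8 can take up 8 × 215 = 1720 ≥ 1570 − 63, so one bag can sit at its floor of 63.
Achievable: one at 63 and the other 8 totalling 1507, which fits since 8 × 63 ≤ 1507 ≤ 8 × 215.

63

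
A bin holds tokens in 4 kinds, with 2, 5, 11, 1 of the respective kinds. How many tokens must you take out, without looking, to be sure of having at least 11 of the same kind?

19

In the worst case you take as many as possible of each kind without reaching 11: 2 + 5 + 10 + 1 = 18.
The next one must give 11 of some kind, so 18 + 1 = 19.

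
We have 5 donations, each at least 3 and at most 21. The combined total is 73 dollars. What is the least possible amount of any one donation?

3

To make one donation as small as possible, make the other 4 as large as possible.
The other 4 can take up 4 × 21 = 84 ≥ 73 − 3, so one donation can sit at its floor of 3.
Achievable: one at 3 and the other 4 totalling 70, which fits since 4 × 3 ≤ 70 ≤ 4 × 21.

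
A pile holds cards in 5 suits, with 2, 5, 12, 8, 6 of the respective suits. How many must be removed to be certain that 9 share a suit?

In the worst case you take as many as possible of each suit without reaching 9: 2 + 5 + 8 + 8 + 6 = 29.
The next one must give 9 of some suit, so 29 + 1 = 30.

30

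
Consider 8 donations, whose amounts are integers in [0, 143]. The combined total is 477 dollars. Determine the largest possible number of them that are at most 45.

6

Each value at 45 or below falls at least 143 − 45 = 98 short of the ceiling 143.
The ceiling total is 8 × 143 = 1144, and we need 477, so at most ⌊(1144 − 477)/98⌋ = 6 can be that low.
k = 6 is achieved by 6 values at 45 and 2 at 143, total 556; lower one of the 143's by 79 (still > 45) to reach 477.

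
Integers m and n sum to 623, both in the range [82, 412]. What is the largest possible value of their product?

97032

For a fixed sum, the product mn is largest when m and n are as close as possible.
Taking m = 311 and n = 312 (both in [82, 412]) gives mn = 97032.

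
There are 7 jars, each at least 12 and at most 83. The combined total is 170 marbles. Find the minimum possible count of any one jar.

To make one jar as small as possible, make the other 6 as large as possible.
The other 6 can take up 6 × 83 = 498 ≥ 170 − 12, so one jar can sit at its floor of 12.
Achievable: one at 12 and the other 6 totalling 158, which fits since 6 × 12 ≤ 158 ≤ 6 × 83.

12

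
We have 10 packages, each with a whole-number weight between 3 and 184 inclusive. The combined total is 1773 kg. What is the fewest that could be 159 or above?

If only k of them are at least 159, the other 10 − k are at most 158, so the total is at most k·184 + (10 − k)·158.
This must reach 1773, so k·184 + (10 − k)·158 ≥ 1773, giving k ≥ 8.
Exactly 8 works: 8 values at 184 and 2 at 158 total 1788; lower one of the high values by 15 (still ≥ 159) to hit 1773.

8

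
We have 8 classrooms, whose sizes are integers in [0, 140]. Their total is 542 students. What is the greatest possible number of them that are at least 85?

6

With k values at 85 or above and the rest at least 0, the sum is at least 0 + 85k.
Since the sum is 542, we need 85k ≤ 542, i.e. k ≤ 6.
k = 6 is achieved by 6 values at 85 and 2 at 0, total 510; add 32 to one value (staying below 85) to reach 542.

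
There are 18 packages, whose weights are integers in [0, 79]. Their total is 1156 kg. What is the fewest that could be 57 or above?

If only k of them are at least 57, the other 18 − k are at most 56, so the total is at most k·79 + (18 − k)·56.
This must reach 1156, so k·79 + (18 − k)·56 ≥ 1156, giving k ≥ 7.
Exactly 7 works: 7 values at 79 and 11 at 56 total 1169; lower one of the high values by 13 (still ≥ 57) to hit 1156.

7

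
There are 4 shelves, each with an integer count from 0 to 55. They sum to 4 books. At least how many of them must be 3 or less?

If only k of them are at most 3, the other 4 − k are at least 4, so the total is at least (4 − k)·4 + k·0.
This is ≤ 4, so (4 − k)·4 + 0k ≤ 4, which gives k ≥ 3.
Exactly 3 works: 3 values at 0 and 1 at 4 total 4.

3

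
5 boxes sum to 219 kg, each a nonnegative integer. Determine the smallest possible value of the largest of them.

The 5 values sum to 219, so their maximum is at least ⌈219/5⌉ = 44.
Taking 1 copy of 43 and 4 copies of 44 gives exactly 219, so 44 is attained.

44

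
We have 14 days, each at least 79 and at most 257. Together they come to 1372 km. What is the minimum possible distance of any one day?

To make one day as small as possible, make the other 13 as large as possible.
The other 13 can take up 13 × 257 = 3341 ≥ 1372 − 79, so one day can sit at its floor of 79.
Achievable: one at 79 and the other 13 totalling 1293, which fits since 13 × 79 ≤ 1293 ≤ 13 × 257.

79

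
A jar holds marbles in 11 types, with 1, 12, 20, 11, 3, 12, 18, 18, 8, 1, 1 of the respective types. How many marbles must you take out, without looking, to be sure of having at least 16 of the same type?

95

In the worst case you take as many as possible of each type without reaching 16: 1 + 12 + 15 + 11 + 3 + 12 + 15 + 15 + 8 + 1 + 1 = 94.
The next one must give 16 of some type, so 94 + 1 = 95.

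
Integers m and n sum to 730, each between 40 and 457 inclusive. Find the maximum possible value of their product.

For a fixed sum, the product mn is largest when m and n are as close as possible.
Taking m = 365 and n = 365 (both in [40, 457]) gives mn = 133225.

133225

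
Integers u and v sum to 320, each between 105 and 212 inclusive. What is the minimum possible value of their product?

22896

For a fixed sum, uv is smallest when u and v are as far apart as possible.
At the endpoint u = 108, v = 320 − 108 = 212, so uv = 108 × 212 = 22896.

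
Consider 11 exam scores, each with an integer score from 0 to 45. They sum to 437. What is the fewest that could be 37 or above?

5

Each value short of 37 is at most 36, costing at least 45 − 36 = 9 against the maximum total of 495.
We can afford to lose at most 495 − 437 = 58, so at most ⌊58/9⌋ = 6 fall short, and at least 5 are ≥ 37.
Exactly 5 works: 5 values at 45 and 6 at 36 total 441; lower one of the high values by 4 (still ≥ 37) to hit 437.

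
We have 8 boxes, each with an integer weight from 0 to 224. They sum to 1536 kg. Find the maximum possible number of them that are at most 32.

1

Each value at 32 or below falls at least 224 − 32 = 192 short of the ceiling 224.
The ceiling total is 8 × 224 = 1792, and we need 1536, so at most ⌊(1792 − 1536)/192⌋ = 1 can be that low.
k = 1 is achieved by 1 value at 32 and 7 at 224, total 1600; lower one of the 224's by 64 (still > 32) to reach 1536.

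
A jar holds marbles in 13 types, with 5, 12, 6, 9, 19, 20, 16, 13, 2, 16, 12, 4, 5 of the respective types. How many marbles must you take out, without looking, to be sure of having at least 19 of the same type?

137

In the worst case you take as many as possible of each type without reaching 19: 5 + 12 + 6 + 9 + 18 + 18 + 16 + 13 + 2 + 16 + 12 + 4 + 5 = 136.
The next one must give 19 of some type, so 136 + 1 = 137.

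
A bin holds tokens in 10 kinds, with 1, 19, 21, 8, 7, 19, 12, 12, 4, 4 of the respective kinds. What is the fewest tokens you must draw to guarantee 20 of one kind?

106

In the worst case you take as many as possible of each kind without reaching 20: 1 + 19 + 19 + 8 + 7 + 19 + 12 + 12 + 4 + 4 = 105.
The next one must give 20 of some kind, so 105 + 1 = 106.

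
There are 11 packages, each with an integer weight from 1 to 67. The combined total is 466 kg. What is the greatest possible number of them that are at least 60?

7

With k values at 60 or above and the rest at least 1, the sum is at least 11 + 59k.
Since the sum is 466, we need 59k ≤ 455, i.e. k ≤ 7.
k = 7 is achieved by 7 values at 60 and 4 at 1, total 424; add 42 to one value (staying below 60) to reach 466.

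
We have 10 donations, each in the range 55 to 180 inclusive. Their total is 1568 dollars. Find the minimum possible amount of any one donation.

55

To make one donation as small as possible, make the other 9 as large as possible.
The other 9 can take up 9 × 180 = 1620 ≥ 1568 − 55, so one donation can sit at its floor of 55.
Achievable: one at 55 and the other 9 totalling 1513, which fits since 9 × 55 ≤ 1513 ≤ 9 × 180.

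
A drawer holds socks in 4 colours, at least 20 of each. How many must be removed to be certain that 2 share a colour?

In the worst case you draw 1 of each of the 4 colours: 4 × 1 = 4.
One more forces 2 of some colour, so 4 + 1 = 5.

5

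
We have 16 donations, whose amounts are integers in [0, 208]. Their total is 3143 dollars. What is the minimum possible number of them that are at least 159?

Each value short of 159 is at most 158, costing at least 208 − 158 = 50 against the maximum total of 3328.
We can afford to lose at most 3328 − 3143 = 185, so at most ⌊185/50⌋ = 3 fall short, and at least 13 are ≥ 159.
Exactly 13 works: 13 values at 208 and 3 at 158 total 3178; lower one of the high values by 35 (still ≥ 159) to hit 3143.

13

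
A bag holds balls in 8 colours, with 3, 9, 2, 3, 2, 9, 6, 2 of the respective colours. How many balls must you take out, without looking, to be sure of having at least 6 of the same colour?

In the worst case you take as many as possible of each colour without reaching 6: 3 + 5 + 2 + 3 + 2 + 5 + 5 + 2 = 27.
The next one must give 6 of some colour, so 27 + 1 = 28.

28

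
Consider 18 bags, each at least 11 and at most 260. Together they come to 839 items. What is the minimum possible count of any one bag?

To make one bag as small as possible, make the other 17 as large as possible.
The other 17 can take up 17 × 260 = 4420 ≥ 839 − 11, so one bag can sit at its floor of 11.
Achievable: one at 11 and the other 17 totalling 828, which fits since 17 × 11 ≤ 828 ≤ 17 × 260.

11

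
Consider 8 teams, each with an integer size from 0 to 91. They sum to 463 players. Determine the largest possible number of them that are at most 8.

3

Each value at 8 or below falls at least 91 − 8 = 83 short of the ceiling 91.
The ceiling total is 8 × 91 = 728, and we need 463, so at most ⌊(728 − 463)/83⌋ = 3 can be that low.
k = 3 is achieved by 3 values at 8 and 5 at 91, total 479; lower one of the 91's by 16 (still > 8) to reach 463.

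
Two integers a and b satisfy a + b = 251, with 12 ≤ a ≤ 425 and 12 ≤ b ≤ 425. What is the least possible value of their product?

2868

For a fixed sum, ab is smallest when a and b are as far apart as possible.
At the endpoint a = 12, b = 251 − 12 = 239, so ab = 12 × 239 = 2868.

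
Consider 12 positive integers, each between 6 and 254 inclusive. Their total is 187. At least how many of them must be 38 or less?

9

Each value above 38 is at least 39, contributing at least 39 − 6 = 33 above the floor 6.
The sum exceeds the floor total 72 by 115, so at most ⌊115/33⌋ = 3 exceed 38, and at least 9 are ≤ 38.
Exactly 9 works: 9 values at 6 and 3 at 39 total 171; raise one of the low values by 16 (still ≤ 38) to hit 187.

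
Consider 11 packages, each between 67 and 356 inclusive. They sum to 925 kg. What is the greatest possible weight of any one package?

255

Maximizing one value means minimizing the remaining 10.
The other 10 contribute at least 10 × 67 = 670, leaving at most 925 − 670 = 255.
Since 255 ≤ 356, this is achievable: one at 255 and 10 at 67.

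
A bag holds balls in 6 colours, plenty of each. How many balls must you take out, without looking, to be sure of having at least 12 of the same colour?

You could draw 11 of every colour without reaching 12 of any — 66 in all.
One more forces 12 of some colour, so 66 + 1 = 67.

67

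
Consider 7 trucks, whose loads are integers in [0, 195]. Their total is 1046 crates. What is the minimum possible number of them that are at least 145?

1

Each value short of 145 is at most 144, costing at least 195 − 144 = 51 against the maximum total of 1365.
We can afford to lose at most 1365 − 1046 = 319, so at most ⌊319/51⌋ = 6 fall short, and at least 1 are ≥ 145.
Exactly 1 works: 1 value at 195 and 6 at 144 total 1059; lower one of the high values by 13 (still ≥ 145) to hit 1046.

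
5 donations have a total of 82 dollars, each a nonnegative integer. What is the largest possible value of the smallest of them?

The average is 82/5 < 17, so some value is ≤ 16.
Taking 3 copies of 16 and 2 copies of 17 gives exactly 82, so 16 is attained.

16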